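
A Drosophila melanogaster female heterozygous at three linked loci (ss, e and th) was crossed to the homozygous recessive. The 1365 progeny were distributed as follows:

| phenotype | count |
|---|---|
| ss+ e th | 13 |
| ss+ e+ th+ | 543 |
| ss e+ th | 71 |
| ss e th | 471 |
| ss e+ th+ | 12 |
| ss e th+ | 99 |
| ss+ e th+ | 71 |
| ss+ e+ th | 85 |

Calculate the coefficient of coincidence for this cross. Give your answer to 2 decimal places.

The two most frequent reciprocal classes, ss e th and ss+ e+ th+, are the parental types, so the F1 was ss e th / ss+ e+ th+.
The two rarest classes, ss+ e th and ss e+ th+, are the double crossovers. Comparing them with the parentals, only the ss allele has switched, so ss is the middle locus and the order is th – ss – e.
th–ss: (184 + 25)/1365 = 0.1531; ss–e: (142 + 25)/1365 = 0.1223.
Expected DCO frequency = 0.1531 × 0.1223 ≈ 0.01872; observed = 25/1365 ≈ 0.01832.
Coefficient of coincidence = 0.01832/0.01872 ≈ 0.98.

0.98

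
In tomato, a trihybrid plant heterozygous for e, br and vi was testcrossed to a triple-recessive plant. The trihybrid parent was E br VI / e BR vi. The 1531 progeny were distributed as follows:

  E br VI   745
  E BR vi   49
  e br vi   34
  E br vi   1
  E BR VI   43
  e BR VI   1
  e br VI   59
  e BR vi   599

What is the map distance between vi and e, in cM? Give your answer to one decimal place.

The two rarest classes, E br vi and e BR VI, are the double crossovers. Comparing them with the parentals, only the vi allele has switched, so vi is the middle locus and the order is e – vi – br.
Crossovers in the e–vi interval produce the single-crossover classes e br VI and E BR vi (59 + 49 = 108) plus the double crossovers (2).
RF(e–vi) = (108 + 2) / 1531 = 110/1531 = 0.0718 → 7.2 cM.

7.2 cM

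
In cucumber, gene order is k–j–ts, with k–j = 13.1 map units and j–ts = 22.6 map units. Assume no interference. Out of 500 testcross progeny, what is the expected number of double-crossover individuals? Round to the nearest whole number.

15

Map distances give recombination frequencies of 0.131 and 0.226 for the two intervals.
With no interference, expected double-crossover frequency = 0.131 × 0.226 = 0.02961.
Expected number = 0.02961 × 500 = 14.80 ≈ 15.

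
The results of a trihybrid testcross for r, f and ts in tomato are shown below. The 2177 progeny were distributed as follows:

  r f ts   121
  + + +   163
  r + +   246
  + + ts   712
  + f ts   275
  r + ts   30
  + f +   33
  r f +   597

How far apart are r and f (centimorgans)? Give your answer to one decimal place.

The two most frequent reciprocal classes, + + ts and r f +, are the parental types, so the F1 was + + ts / r f +.
The two rarest classes, r + ts and + f +, are the double crossovers. Comparing them with the parentals, only the r allele has switched, so r is the middle locus and the order is f – r – ts.
Crossovers in the f–r interval produce the single-crossover classes + f ts and r + + (275 + 246 = 521) plus the double crossovers (63).
RF(f–r) = (521 + 63) / 2177 = 584/2177 = 0.2683 → 26.8 centimorgans.

26.8 centimorgans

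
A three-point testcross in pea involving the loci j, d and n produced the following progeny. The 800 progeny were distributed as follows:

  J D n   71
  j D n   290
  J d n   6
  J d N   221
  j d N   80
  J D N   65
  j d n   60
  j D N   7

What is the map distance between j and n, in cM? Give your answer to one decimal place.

The two most frequent reciprocal classes, j D n and J d N, are the parental types, so the F1 was j D n / J d N.
The two rarest classes, j D N and J d n, are the double crossovers. Comparing them with the parentals, only the n allele has switched, so n is the middle locus and the order is d – n – j.
Crossovers in the n–j interval produce the single-crossover classes J D n and j d N (71 + 80 = 151) plus the double crossovers (13).
RF(n–j) = (151 + 13) / 800 = 164/800 = 0.2050 → 20.5 cM.

20.5 cM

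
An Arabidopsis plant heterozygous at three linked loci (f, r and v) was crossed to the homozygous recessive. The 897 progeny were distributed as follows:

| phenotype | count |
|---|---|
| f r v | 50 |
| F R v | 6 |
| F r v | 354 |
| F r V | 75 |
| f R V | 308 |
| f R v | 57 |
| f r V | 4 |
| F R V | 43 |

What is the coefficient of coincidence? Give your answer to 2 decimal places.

The two most frequent reciprocal classes, F r v and f R V, are the parental types, so the F1 was F r v / f R V.
The two rarest classes, F R v and f r V, are the double crossovers. Comparing them with the parentals, only the r allele has switched, so r is the middle locus and the order is f – r – v.
f–r: (93 + 10)/897 = 0.1148; r–v: (132 + 10)/897 = 0.1583.
Expected DCO frequency = 0.1148 × 0.1583 ≈ 0.01817; observed = 10/897 ≈ 0.01115.
Coefficient of coincidence = 0.01115/0.01817 ≈ 0.61.

0.61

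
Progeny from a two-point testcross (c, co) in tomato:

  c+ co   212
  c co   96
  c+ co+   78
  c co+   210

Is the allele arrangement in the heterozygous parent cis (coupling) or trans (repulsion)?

trans

The two most frequent classes are c+ co (212) and c co+ (210); these are the parental (non-recombinant) types.
So the F1 carried c+ co on one chromosome and c co+ on the other — the recessive alleles are on opposite chromosomes (trans / repulsion).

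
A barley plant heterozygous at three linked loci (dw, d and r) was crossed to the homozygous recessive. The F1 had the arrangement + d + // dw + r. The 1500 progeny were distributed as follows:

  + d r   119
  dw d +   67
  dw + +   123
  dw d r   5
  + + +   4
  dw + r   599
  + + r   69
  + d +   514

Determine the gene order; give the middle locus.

d

The two rarest classes, + + + and dw d r, are the double crossovers. Comparing them with the parentals, only the d allele has switched, so d is the middle locus and the order is r – d – dw.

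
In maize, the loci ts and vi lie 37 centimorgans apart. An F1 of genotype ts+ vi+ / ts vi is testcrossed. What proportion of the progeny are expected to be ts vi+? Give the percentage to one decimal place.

A map distance of 37 centimorgans corresponds to a recombination frequency of 0.370.
The F1 is ts+ vi+ / ts vi, so ts vi+ is a recombinant gamete class with expected frequency r/2 = 0.370/2 = 0.1850.
That is 0.1850 = 18.5% of the progeny.

18.5%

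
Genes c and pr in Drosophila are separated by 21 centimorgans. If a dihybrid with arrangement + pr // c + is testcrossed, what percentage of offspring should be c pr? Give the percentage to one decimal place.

A map distance of 21 centimorgans corresponds to a recombination frequency of 0.210.
The F1 is + pr / c +, so c pr is a recombinant gamete class with expected frequency r/2 = 0.210/2 = 0.1050.
That is 0.1050 = 10.5% of the progeny.

10.5%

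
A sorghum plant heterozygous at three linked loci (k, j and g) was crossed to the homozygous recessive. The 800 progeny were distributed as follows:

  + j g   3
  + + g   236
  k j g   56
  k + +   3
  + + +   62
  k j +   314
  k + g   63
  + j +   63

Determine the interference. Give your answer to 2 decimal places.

The two most frequent reciprocal classes, + + g and k j +, are the parental types, so the F1 was + + g / k j +.
The two rarest classes, + j g and k + +, are the double crossovers. Comparing them with the parentals, only the j allele has switched, so j is the middle locus and the order is g – j – k.
g–j: (118 + 6)/800 = 0.1550; j–k: (126 + 6)/800 = 0.1650.
Expected DCO frequency = 0.1550 × 0.1650 ≈ 0.02558; observed = 6/800 ≈ 0.00750.
Coefficient of coincidence = 0.00750/0.02558 ≈ 0.29; interference = 1 − 0.29 = 0.71.

0.71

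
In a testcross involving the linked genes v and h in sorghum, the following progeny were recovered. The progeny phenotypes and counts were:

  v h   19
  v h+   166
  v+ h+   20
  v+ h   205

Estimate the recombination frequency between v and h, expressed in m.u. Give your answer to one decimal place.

The two most frequent classes, v+ h (205) and v h+ (166), are the parental types, so the F1 was v+ h / v h+.
The recombinant classes are v+ h+ and v h: 20 + 19 = 39.
Recombination frequency = 39/410 = 0.0951 ≈ 9.5%, i.e. 9.5 m.u.

9.5 m.u.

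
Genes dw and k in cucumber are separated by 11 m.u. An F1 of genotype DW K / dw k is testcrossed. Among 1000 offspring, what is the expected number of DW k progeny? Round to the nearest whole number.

A map distance of 11 m.u. corresponds to a recombination frequency of 0.110.
The F1 is DW K / dw k, so DW k is a recombinant gamete class with expected frequency r/2 = 0.110/2 = 0.0550.
Expected number = 0.0550 × 1000 = 55.00 ≈ 55.

55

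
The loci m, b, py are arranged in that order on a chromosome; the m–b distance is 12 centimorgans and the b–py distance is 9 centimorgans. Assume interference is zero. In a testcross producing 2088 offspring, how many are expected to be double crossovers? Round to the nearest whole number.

Map distances give recombination frequencies of 0.120 and 0.090 for the two intervals.
With no interference, expected double-crossover frequency = 0.120 × 0.090 = 0.01080.
Expected number = 0.01080 × 2088 = 22.55 ≈ 23.

23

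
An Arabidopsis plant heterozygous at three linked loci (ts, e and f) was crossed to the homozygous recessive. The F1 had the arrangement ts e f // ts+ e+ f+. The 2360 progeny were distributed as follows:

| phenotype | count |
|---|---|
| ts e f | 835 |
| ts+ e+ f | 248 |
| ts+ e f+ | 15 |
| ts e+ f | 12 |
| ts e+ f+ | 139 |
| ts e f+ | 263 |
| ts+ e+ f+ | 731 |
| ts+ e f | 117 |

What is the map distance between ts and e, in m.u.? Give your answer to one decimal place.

The two rarest classes, ts e+ f and ts+ e f+, are the double crossovers. Comparing them with the parentals, only the e allele has switched, so e is the middle locus and the order is f – e – ts.
Crossovers in the e–ts interval produce the single-crossover classes ts+ e f and ts e+ f+ (117 + 139 = 256) plus the double crossovers (27).
RF(e–ts) = (256 + 27) / 2360 = 283/2360 = 0.1199 → 12.0 m.u.

12.0 m.u.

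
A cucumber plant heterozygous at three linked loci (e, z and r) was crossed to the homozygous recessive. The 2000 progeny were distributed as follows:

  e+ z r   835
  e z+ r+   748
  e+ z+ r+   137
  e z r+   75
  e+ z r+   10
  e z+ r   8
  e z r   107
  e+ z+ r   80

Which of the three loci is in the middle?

The two most frequent reciprocal classes, e z+ r+ and e+ z r, are the parental types, so the F1 was e z+ r+ / e+ z r.
The two rarest classes, e z+ r and e+ z r+, are the double crossovers. Comparing them with the parentals, only the r allele has switched, so r is the middle locus and the order is z – r – e.

r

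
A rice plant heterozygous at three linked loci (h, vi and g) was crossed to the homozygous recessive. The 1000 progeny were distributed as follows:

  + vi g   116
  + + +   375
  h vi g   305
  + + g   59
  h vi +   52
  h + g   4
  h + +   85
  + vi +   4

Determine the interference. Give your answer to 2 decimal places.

The two most frequent reciprocal classes, h vi g and + + +, are the parental types, so the F1 was h vi g / + + +.
The two rarest classes, h + g and + vi +, are the double crossovers. Comparing them with the parentals, only the vi allele has switched, so vi is the middle locus and the order is h – vi – g.
h–vi: (201 + 8)/1000 = 0.2090; vi–g: (111 + 8)/1000 = 0.1190.
Expected DCO frequency = 0.2090 × 0.1190 ≈ 0.02487; observed = 8/1000 ≈ 0.00800.
Coefficient of coincidence = 0.00800/0.02487 ≈ 0.32; interference = 1 − 0.32 = 0.68.

0.68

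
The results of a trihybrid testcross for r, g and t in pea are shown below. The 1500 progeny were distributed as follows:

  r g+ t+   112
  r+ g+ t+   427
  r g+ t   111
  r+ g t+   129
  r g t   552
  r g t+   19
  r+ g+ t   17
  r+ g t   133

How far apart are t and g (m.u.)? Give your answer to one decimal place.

The two most frequent reciprocal classes, r g t and r+ g+ t+, are the parental types, so the F1 was r g t / r+ g+ t+.
The two rarest classes, r g t+ and r+ g+ t, are the double crossovers. Comparing them with the parentals, only the t allele has switched, so t is the middle locus and the order is r – t – g.
Crossovers in the t–g interval produce the single-crossover classes r g+ t and r+ g t+ (111 + 129 = 240) plus the double crossovers (36).
RF(t–g) = (240 + 36) / 1500 = 276/1500 = 0.1840 → 18.4 m.u.

18.4 m.u.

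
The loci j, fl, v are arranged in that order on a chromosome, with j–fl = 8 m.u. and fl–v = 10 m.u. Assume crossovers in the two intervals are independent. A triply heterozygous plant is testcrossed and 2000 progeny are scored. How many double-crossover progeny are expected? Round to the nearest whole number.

Map distances give recombination frequencies of 0.080 and 0.100 for the two intervals.
With no interference, expected double-crossover frequency = 0.080 × 0.100 = 0.00800.
Expected number = 0.00800 × 2000 = 16.00 ≈ 16.

16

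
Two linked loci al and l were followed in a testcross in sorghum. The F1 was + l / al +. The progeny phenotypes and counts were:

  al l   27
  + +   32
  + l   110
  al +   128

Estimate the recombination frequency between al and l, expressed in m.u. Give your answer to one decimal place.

The recombinant classes are + + and al l: 32 + 27 = 59.
Recombination frequency = 59/297 = 0.1987 ≈ 19.9%, i.e. 19.9 m.u.

19.9 m.u.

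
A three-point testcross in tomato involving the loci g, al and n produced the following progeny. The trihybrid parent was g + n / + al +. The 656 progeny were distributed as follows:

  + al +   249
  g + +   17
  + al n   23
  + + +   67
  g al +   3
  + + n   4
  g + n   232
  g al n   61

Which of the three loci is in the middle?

g

The two rarest classes, + + n and g al +, are the double crossovers. Comparing them with the parentals, only the g allele has switched, so g is the middle locus and the order is al – g – n.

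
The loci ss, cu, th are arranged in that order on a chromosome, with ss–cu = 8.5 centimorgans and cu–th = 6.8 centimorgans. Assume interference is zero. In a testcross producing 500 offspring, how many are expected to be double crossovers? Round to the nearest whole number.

3

Map distances give recombination frequencies of 0.085 and 0.068 for the two intervals.
With no interference, expected double-crossover frequency = 0.085 × 0.068 = 0.00578.
Expected number = 0.00578 × 500 = 2.89 ≈ 3.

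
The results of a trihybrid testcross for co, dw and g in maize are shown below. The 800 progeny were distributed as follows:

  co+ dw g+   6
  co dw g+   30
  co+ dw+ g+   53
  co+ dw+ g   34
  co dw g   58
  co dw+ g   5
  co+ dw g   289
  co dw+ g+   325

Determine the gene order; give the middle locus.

The two most frequent reciprocal classes, co+ dw g and co dw+ g+, are the parental types, so the F1 was co+ dw g / co dw+ g+.
The two rarest classes, co+ dw g+ and co dw+ g, are the double crossovers. Comparing them with the parentals, only the g allele has switched, so g is the middle locus and the order is co – g – dw.

g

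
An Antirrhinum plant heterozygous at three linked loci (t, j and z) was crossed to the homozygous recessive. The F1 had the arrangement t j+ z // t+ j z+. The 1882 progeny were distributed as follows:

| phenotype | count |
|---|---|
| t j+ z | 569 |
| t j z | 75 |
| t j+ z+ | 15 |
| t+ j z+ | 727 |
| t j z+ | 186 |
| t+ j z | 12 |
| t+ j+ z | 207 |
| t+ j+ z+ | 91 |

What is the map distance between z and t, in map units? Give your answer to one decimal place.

The two rarest classes, t j+ z+ and t+ j z, are the double crossovers. Comparing them with the parentals, only the z allele has switched, so z is the middle locus and the order is j – z – t.
Crossovers in the z–t interval produce the single-crossover classes t+ j+ z and t j z+ (207 + 186 = 393) plus the double crossovers (27).
RF(z–t) = (393 + 27) / 1882 = 420/1882 = 0.2232 → 22.3 map units.

22.3 map units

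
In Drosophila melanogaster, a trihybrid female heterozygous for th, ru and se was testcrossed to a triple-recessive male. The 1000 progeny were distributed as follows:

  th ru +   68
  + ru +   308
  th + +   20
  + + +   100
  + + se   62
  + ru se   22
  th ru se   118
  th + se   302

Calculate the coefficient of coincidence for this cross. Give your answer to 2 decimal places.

0.94

The two most frequent reciprocal classes, + ru + and th + se, are the parental types, so the F1 was + ru + / th + se.
The two rarest classes, + ru se and th + +, are the double crossovers. Comparing them with the parentals, only the se allele has switched, so se is the middle locus and the order is th – se – ru.
th–se: (130 + 42)/1000 = 0.1720; se–ru: (218 + 42)/1000 = 0.2600.
Expected DCO frequency = 0.1720 × 0.2600 ≈ 0.04472; observed = 42/1000 ≈ 0.04200.
Coefficient of coincidence = 0.04200/0.04472 ≈ 0.94.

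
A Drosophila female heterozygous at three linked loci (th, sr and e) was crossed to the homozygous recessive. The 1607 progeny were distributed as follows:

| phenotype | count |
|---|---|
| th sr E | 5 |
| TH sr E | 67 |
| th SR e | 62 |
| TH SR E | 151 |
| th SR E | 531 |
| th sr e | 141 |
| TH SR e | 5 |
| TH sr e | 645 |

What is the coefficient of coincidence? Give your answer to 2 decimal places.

The two most frequent reciprocal classes, TH sr e and th SR E, are the parental types, so the F1 was TH sr e / th SR E.
The two rarest classes, TH SR e and th sr E, are the double crossovers. Comparing them with the parentals, only the sr allele has switched, so sr is the middle locus and the order is e – sr – th.
e–sr: (129 + 10)/1607 = 0.0865; sr–th: (292 + 10)/1607 = 0.1879.
Expected DCO frequency = 0.0865 × 0.1879 ≈ 0.01625; observed = 10/1607 ≈ 0.00622.
Coefficient of coincidence = 0.00622/0.01625 ≈ 0.38.

0.38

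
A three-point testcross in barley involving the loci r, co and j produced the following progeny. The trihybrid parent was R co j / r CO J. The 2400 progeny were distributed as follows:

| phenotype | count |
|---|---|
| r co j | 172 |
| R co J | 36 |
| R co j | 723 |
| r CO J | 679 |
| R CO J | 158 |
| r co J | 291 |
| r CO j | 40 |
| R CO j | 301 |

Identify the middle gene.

j

The two rarest classes, R co J and r CO j, are the double crossovers. Comparing them with the parentals, only the j allele has switched, so j is the middle locus and the order is r – j – co.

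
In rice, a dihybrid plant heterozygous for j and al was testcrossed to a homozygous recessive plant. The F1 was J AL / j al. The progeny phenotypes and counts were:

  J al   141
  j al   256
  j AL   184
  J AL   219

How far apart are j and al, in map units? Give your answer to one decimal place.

The recombinant classes are J al and j AL: 141 + 184 = 325.
Recombination frequency = 325/800 = 0.4062 ≈ 40.6%, i.e. 40.6 map units.

40.6 map units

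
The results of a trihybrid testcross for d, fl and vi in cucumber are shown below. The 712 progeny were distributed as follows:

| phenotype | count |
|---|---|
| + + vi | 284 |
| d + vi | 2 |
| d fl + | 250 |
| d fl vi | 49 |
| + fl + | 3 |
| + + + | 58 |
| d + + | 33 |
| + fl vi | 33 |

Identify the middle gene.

The two most frequent reciprocal classes, d fl + and + + vi, are the parental types, so the F1 was d fl + / + + vi.
The two rarest classes, + fl + and d + vi, are the double crossovers. Comparing them with the parentals, only the d allele has switched, so d is the middle locus and the order is vi – d – fl.

d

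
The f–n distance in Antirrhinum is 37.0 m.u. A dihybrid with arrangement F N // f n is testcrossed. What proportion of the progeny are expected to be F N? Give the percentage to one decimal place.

A map distance of 37.0 m.u. corresponds to a recombination frequency of 0.370.
The F1 is F N / f n, so F N is a parental gamete class with expected frequency (1 − r)/2 = 0.630/2 = 0.3150.
That is 0.3150 = 31.5% of the progeny.

31.5%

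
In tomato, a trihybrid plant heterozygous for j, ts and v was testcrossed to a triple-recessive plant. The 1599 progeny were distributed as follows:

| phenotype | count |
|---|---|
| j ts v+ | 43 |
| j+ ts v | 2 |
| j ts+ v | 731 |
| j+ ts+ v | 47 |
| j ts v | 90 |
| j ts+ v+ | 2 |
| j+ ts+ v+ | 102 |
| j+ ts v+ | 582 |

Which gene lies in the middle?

v

The two most frequent reciprocal classes, j ts+ v and j+ ts v+, are the parental types, so the F1 was j ts+ v / j+ ts v+.
The two rarest classes, j ts+ v+ and j+ ts v, are the double crossovers. Comparing them with the parentals, only the v allele has switched, so v is the middle locus and the order is ts – v – j.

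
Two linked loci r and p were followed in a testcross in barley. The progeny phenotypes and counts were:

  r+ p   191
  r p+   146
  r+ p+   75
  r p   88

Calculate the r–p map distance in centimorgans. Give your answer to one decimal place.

32.6 centimorgans

The two most frequent classes, r+ p (191) and r p+ (146), are the parental types, so the F1 was r+ p / r p+.
The recombinant classes are r+ p+ and r p: 75 + 88 = 163.
Recombination frequency = 163/500 = 0.3260 ≈ 32.6%, i.e. 32.6 centimorgans.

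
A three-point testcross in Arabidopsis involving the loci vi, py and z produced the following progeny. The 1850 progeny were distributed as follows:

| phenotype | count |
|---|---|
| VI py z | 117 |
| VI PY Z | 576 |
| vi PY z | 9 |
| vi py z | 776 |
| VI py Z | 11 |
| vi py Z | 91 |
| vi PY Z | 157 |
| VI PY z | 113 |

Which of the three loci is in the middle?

The two most frequent reciprocal classes, VI PY Z and vi py z, are the parental types, so the F1 was VI PY Z / vi py z.
The two rarest classes, VI py Z and vi PY z, are the double crossovers. Comparing them with the parentals, only the py allele has switched, so py is the middle locus and the order is vi – py – z.

py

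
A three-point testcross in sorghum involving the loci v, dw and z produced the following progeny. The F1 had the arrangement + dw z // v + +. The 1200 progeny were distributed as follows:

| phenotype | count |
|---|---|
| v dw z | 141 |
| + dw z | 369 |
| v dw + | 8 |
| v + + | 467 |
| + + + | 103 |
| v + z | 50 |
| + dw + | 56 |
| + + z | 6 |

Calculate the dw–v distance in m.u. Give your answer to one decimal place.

The two rarest classes, + + z and v dw +, are the double crossovers. Comparing them with the parentals, only the dw allele has switched, so dw is the middle locus and the order is v – dw – z.
Crossovers in the v–dw interval produce the single-crossover classes v dw z and + + + (141 + 103 = 244) plus the double crossovers (14).
RF(v–dw) = (244 + 14) / 1200 = 258/1200 = 0.2150 → 21.5 m.u.

21.5 m.u.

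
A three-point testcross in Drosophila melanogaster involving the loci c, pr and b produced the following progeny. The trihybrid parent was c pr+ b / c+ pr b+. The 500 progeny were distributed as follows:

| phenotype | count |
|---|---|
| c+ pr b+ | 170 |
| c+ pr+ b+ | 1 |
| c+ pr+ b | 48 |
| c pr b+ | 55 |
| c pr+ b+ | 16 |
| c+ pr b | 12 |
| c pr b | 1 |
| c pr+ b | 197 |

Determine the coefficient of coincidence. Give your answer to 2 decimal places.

0.32

The two rarest classes, c pr b and c+ pr+ b+, are the double crossovers. Comparing them with the parentals, only the pr allele has switched, so pr is the middle locus and the order is c – pr – b.
c–pr: (103 + 2)/500 = 0.2100; pr–b: (28 + 2)/500 = 0.0600.
Expected DCO frequency = 0.2100 × 0.0600 ≈ 0.01260; observed = 2/500 ≈ 0.00400.
Coefficient of coincidence = 0.00400/0.01260 ≈ 0.32.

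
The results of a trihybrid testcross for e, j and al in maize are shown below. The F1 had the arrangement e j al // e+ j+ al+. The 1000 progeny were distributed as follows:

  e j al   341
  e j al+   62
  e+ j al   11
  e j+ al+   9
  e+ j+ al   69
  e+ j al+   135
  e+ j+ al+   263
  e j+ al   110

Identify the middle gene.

The two rarest classes, e+ j al and e j+ al+, are the double crossovers. Comparing them with the parentals, only the e allele has switched, so e is the middle locus and the order is al – e – j.

e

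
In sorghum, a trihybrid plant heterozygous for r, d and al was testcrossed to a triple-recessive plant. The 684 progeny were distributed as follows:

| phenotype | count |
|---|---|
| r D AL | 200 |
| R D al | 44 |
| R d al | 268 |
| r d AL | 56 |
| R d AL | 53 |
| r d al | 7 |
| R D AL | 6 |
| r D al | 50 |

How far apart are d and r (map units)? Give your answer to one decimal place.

16.5 map units

The two most frequent reciprocal classes, R d al and r D AL, are the parental types, so the F1 was R d al / r D AL.
The two rarest classes, r d al and R D AL, are the double crossovers. Comparing them with the parentals, only the r allele has switched, so r is the middle locus and the order is al – r – d.
Crossovers in the r–d interval produce the single-crossover classes R D al and r d AL (44 + 56 = 100) plus the double crossovers (13).
RF(r–d) = (100 + 13) / 684 = 113/684 = 0.1652 → 16.5 map units.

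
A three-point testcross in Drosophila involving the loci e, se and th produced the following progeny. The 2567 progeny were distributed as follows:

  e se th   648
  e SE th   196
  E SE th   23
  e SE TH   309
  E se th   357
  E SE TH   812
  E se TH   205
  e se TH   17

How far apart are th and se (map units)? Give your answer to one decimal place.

17.2 map units

The two most frequent reciprocal classes, e se th and E SE TH, are the parental types, so the F1 was e se th / E SE TH.
The two rarest classes, e se TH and E SE th, are the double crossovers. Comparing them with the parentals, only the th allele has switched, so th is the middle locus and the order is se – th – e.
Crossovers in the se–th interval produce the single-crossover classes e SE th and E se TH (196 + 205 = 401) plus the double crossovers (40).
RF(se–th) = (401 + 40) / 2567 = 441/2567 = 0.1718 → 17.2 map units.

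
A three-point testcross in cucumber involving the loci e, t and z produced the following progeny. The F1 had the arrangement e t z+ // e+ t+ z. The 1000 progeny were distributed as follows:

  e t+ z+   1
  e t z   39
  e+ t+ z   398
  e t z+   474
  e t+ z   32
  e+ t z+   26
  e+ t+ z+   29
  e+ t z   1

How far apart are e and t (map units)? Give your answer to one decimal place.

The two rarest classes, e t+ z+ and e+ t z, are the double crossovers. Comparing them with the parentals, only the t allele has switched, so t is the middle locus and the order is z – t – e.
Crossovers in the t–e interval produce the single-crossover classes e+ t z+ and e t+ z (26 + 32 = 58) plus the double crossovers (2).
RF(t–e) = (58 + 2) / 1000 = 60/1000 = 0.0600 → 6.0 map units.

6.0 map units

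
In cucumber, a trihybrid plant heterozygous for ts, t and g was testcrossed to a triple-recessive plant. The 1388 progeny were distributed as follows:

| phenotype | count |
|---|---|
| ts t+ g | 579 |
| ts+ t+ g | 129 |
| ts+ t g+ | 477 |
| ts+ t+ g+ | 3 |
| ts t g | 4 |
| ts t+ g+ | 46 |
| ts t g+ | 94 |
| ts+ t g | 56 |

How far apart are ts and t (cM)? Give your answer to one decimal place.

16.6 cM

The two most frequent reciprocal classes, ts+ t g+ and ts t+ g, are the parental types, so the F1 was ts+ t g+ / ts t+ g.
The two rarest classes, ts+ t+ g+ and ts t g, are the double crossovers. Comparing them with the parentals, only the t allele has switched, so t is the middle locus and the order is ts – t – g.
Crossovers in the ts–t interval produce the single-crossover classes ts t g+ and ts+ t+ g (94 + 129 = 223) plus the double crossovers (7).
RF(ts–t) = (223 + 7) / 1388 = 230/1388 = 0.1657 → 16.6 cM.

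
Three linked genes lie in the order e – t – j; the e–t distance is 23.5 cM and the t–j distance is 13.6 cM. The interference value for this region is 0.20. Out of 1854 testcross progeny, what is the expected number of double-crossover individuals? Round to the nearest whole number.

47

Map distances give recombination frequencies of 0.235 and 0.136 for the two intervals.
With interference 0.20 (so coincidence = 0.80), expected double-crossover frequency = 0.235 × 0.136 × 0.80 = 0.02557.
Expected number = 0.02557 × 1854 = 47.40 ≈ 47.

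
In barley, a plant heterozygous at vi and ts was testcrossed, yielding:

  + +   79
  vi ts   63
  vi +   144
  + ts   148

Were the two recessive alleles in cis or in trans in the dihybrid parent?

The two most frequent classes are + ts (148) and vi + (144); these are the parental (non-recombinant) types.
So the F1 carried + ts on one chromosome and vi + on the other — the recessive alleles are on opposite chromosomes (trans / repulsion).

trans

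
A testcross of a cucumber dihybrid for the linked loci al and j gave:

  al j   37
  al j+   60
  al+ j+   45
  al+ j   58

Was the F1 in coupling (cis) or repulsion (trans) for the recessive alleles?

trans

The two most frequent classes are al+ j (58) and al j+ (60); these are the parental (non-recombinant) types.
So the F1 carried al+ j on one chromosome and al j+ on the other — the recessive alleles are on opposite chromosomes (trans / repulsion).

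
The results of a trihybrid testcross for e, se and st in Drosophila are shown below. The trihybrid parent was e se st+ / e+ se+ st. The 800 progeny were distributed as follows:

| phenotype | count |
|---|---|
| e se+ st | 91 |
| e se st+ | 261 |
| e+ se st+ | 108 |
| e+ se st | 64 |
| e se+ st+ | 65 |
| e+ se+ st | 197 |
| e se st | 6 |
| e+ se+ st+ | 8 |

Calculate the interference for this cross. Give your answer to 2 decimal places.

0.63

The two rarest classes, e se st and e+ se+ st+, are the double crossovers. Comparing them with the parentals, only the st allele has switched, so st is the middle locus and the order is e – st – se.
e–st: (199 + 14)/800 = 0.2662; st–se: (129 + 14)/800 = 0.1787.
Expected DCO frequency = 0.2662 × 0.1787 ≈ 0.04757; observed = 14/800 ≈ 0.01750.
Coefficient of coincidence = 0.01750/0.04757 ≈ 0.37; interference = 1 − 0.37 = 0.63.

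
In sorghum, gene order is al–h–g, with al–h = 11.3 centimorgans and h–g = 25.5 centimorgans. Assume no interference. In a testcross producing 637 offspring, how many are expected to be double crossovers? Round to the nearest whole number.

18

Map distances give recombination frequencies of 0.113 and 0.255 for the two intervals.
With no interference, expected double-crossover frequency = 0.113 × 0.255 = 0.02882.
Expected number = 0.02882 × 637 = 18.36 ≈ 18.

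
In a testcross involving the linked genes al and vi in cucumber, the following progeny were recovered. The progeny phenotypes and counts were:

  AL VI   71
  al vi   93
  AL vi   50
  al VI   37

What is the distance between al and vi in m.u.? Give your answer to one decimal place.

The two most frequent classes, AL VI (71) and al vi (93), are the parental types, so the F1 was AL VI / al vi.
The recombinant classes are AL vi and al VI: 50 + 37 = 87.
Recombination frequency = 87/251 = 0.3466 ≈ 34.7%, i.e. 34.7 m.u.

34.7 m.u.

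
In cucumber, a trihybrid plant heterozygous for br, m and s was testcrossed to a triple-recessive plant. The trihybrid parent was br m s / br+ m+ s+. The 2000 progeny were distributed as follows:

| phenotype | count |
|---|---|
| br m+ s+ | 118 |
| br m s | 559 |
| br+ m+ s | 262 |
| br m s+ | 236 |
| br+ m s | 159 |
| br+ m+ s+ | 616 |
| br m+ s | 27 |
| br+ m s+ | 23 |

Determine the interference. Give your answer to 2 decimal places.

The two rarest classes, br m+ s and br+ m s+, are the double crossovers. Comparing them with the parentals, only the m allele has switched, so m is the middle locus and the order is br – m – s.
br–m: (277 + 50)/2000 = 0.1635; m–s: (498 + 50)/2000 = 0.2740.
Expected DCO frequency = 0.1635 × 0.2740 ≈ 0.04480; observed = 50/2000 ≈ 0.02500.
Coefficient of coincidence = 0.02500/0.04480 ≈ 0.56; interference = 1 − 0.56 = 0.44.

0.44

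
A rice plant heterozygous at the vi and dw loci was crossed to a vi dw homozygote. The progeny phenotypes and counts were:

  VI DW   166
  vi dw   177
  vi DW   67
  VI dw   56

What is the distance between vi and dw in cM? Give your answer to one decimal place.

The two most frequent classes, VI DW (166) and vi dw (177), are the parental types, so the F1 was VI DW / vi dw.
The recombinant classes are VI dw and vi DW: 56 + 67 = 123.
Recombination frequency = 123/466 = 0.2639 ≈ 26.4%, i.e. 26.4 cM.

26.4 cM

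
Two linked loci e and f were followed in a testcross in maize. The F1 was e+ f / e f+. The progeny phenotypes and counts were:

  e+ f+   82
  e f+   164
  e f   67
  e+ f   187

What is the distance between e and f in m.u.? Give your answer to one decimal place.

29.8 m.u.

The recombinant classes are e+ f+ and e f: 82 + 67 = 149.
Recombination frequency = 149/500 = 0.2980 ≈ 29.8%, i.e. 29.8 m.u.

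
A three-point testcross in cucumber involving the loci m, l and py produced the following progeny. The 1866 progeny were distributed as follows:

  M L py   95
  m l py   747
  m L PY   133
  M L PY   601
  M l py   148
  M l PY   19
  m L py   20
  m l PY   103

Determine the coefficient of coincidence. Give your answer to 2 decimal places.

0.96

The two most frequent reciprocal classes, M L PY and m l py, are the parental types, so the F1 was M L PY / m l py.
The two rarest classes, M l PY and m L py, are the double crossovers. Comparing them with the parentals, only the l allele has switched, so l is the middle locus and the order is m – l – py.
m–l: (281 + 39)/1866 = 0.1715; l–py: (198 + 39)/1866 = 0.1270.
Expected DCO frequency = 0.1715 × 0.1270 ≈ 0.02178; observed = 39/1866 ≈ 0.02090.
Coefficient of coincidence = 0.02090/0.02178 ≈ 0.96.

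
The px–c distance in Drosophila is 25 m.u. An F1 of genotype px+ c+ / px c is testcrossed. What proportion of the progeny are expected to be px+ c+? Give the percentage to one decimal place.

A map distance of 25 m.u. corresponds to a recombination frequency of 0.250.
The F1 is px+ c+ / px c, so px+ c+ is a parental gamete class with expected frequency (1 − r)/2 = 0.750/2 = 0.3750.
That is 0.3750 = 37.5% of the progeny.

37.5%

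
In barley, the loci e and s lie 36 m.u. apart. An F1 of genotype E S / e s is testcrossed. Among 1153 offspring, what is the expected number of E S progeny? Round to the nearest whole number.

A map distance of 36 m.u. corresponds to a recombination frequency of 0.360.
The F1 is E S / e s, so E S is a parental gamete class with expected frequency (1 − r)/2 = 0.640/2 = 0.3200.
Expected number = 0.3200 × 1153 = 368.96 ≈ 369.

369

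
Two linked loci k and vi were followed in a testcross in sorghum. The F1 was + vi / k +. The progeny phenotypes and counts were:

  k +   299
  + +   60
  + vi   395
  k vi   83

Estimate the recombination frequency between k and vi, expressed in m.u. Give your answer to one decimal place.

17.1 m.u.

The recombinant classes are + + and k vi: 60 + 83 = 143.
Recombination frequency = 143/837 = 0.1708 ≈ 17.1%, i.e. 17.1 m.u.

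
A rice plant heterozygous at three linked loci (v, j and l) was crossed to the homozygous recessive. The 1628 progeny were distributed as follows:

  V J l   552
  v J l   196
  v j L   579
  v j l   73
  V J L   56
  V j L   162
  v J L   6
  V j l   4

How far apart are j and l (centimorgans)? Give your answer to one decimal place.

The two most frequent reciprocal classes, V J l and v j L, are the parental types, so the F1 was V J l / v j L.
The two rarest classes, V j l and v J L, are the double crossovers. Comparing them with the parentals, only the j allele has switched, so j is the middle locus and the order is v – j – l.
Crossovers in the j–l interval produce the single-crossover classes V J L and v j l (56 + 73 = 129) plus the double crossovers (10).
RF(j–l) = (129 + 10) / 1628 = 139/1628 = 0.0854 → 8.5 centimorgans.

8.5 centimorgans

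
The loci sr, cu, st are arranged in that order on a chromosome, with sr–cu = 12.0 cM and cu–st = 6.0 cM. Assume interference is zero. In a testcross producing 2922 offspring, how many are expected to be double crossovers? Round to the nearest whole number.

Map distances give recombination frequencies of 0.120 and 0.060 for the two intervals.
With no interference, expected double-crossover frequency = 0.120 × 0.060 = 0.00720.
Expected number = 0.00720 × 2922 = 21.04 ≈ 21.

21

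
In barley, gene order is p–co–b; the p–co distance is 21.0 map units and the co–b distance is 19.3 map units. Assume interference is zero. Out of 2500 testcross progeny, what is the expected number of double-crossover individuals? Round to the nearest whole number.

Map distances give recombination frequencies of 0.210 and 0.193 for the two intervals.
With no interference, expected double-crossover frequency = 0.210 × 0.193 = 0.04053.
Expected number = 0.04053 × 2500 = 101.32 ≈ 101.

101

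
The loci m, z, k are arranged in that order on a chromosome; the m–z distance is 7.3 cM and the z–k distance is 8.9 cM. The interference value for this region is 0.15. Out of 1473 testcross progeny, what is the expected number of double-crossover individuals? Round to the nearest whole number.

Map distances give recombination frequencies of 0.073 and 0.089 for the two intervals.
With interference 0.15 (so coincidence = 0.85), expected double-crossover frequency = 0.073 × 0.089 × 0.85 = 0.00552.
Expected number = 0.00552 × 1473 = 8.13 ≈ 8.

8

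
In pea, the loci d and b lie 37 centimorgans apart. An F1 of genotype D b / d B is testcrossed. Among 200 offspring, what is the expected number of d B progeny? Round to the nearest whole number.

63

A map distance of 37 centimorgans corresponds to a recombination frequency of 0.370.
The F1 is D b / d B, so d B is a parental gamete class with expected frequency (1 − r)/2 = 0.630/2 = 0.3150.
Expected number = 0.3150 × 200 = 63.00 ≈ 63.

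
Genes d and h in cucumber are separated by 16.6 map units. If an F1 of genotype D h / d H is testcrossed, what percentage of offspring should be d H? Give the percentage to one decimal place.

41.7%

A map distance of 16.6 map units corresponds to a recombination frequency of 0.166.
The F1 is D h / d H, so d H is a parental gamete class with expected frequency (1 − r)/2 = 0.834/2 = 0.4170.
That is 0.4170 = 41.7% of the progeny.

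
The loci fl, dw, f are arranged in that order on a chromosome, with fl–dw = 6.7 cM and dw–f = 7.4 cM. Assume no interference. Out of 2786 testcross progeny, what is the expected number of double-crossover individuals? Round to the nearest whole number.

14

Map distances give recombination frequencies of 0.067 and 0.074 for the two intervals.
With no interference, expected double-crossover frequency = 0.067 × 0.074 = 0.00496.
Expected number = 0.00496 × 2786 = 13.81 ≈ 14.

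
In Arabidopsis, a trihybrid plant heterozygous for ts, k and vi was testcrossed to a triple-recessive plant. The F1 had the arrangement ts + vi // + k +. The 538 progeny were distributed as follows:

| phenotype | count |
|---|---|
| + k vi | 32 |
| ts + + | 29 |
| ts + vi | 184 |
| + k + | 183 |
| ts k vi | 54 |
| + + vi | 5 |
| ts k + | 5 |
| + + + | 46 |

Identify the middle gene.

The two rarest classes, + + vi and ts k +, are the double crossovers. Comparing them with the parentals, only the ts allele has switched, so ts is the middle locus and the order is vi – ts – k.

ts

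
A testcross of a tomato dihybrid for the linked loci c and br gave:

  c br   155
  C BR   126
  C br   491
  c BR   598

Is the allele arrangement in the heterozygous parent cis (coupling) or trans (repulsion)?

The two most frequent classes are C br (491) and c BR (598); these are the parental (non-recombinant) types.
So the F1 carried C br on one chromosome and c BR on the other — the recessive alleles are on opposite chromosomes (trans / repulsion).

trans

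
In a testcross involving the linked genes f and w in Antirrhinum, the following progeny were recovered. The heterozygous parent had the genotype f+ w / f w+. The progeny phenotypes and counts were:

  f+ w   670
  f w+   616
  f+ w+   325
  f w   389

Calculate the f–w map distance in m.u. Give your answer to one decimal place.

35.7 m.u.

The recombinant classes are f+ w+ and f w: 325 + 389 = 714.
Recombination frequency = 714/2000 = 0.3570 ≈ 35.7%, i.e. 35.7 m.u.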